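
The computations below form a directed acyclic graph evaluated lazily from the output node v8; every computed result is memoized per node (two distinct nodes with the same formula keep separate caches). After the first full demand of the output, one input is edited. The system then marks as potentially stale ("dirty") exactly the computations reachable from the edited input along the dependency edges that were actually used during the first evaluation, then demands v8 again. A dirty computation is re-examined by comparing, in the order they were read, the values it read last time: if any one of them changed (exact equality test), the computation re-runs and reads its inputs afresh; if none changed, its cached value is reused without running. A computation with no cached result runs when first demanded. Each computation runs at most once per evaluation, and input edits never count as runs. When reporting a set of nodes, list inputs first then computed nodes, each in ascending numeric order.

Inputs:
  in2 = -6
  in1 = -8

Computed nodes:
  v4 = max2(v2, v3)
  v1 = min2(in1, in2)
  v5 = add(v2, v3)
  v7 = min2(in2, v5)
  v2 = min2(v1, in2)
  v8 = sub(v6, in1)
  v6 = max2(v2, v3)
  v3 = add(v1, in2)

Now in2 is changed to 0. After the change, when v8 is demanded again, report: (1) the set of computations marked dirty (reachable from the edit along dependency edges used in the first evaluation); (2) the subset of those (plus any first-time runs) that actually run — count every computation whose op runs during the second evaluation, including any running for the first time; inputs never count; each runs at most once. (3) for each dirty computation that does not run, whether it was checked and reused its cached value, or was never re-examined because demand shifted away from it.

The edit dirties: v1, v2, v3, v6, v8.
4 computations run: v1, v2, v3, v6.
Cache hits after checking: v8.
Note where the cutoff bites: v8 is checked, finds nothing changed, and keeps its cache.

First demand of the output computes:
  v1 = min2(-8, -6) = -8
  v2 = min2(-8, -6) = -8
  v3 = add(-8, -6) = -14
  v6 = max2(-8, -14) = -8
  v8 = sub(-8, -8) = 0

After the edit, cleaning proceeds:
  v1: a read changed (in2 -6->0) — executes, giving -8 — identical to its old value.
  v2: a read changed (in2 -6->0) — executes, giving -8 — identical to its old value.
  v3: a read changed (in2 -6->0) — executes, giving -8.
  v6: a read changed (v3 -14->-8) — executes, giving -8 — identical to its old value.
  v8: dirty, but its reads are unchanged (v6 unchanged, in1 unchanged); cached 0 stands.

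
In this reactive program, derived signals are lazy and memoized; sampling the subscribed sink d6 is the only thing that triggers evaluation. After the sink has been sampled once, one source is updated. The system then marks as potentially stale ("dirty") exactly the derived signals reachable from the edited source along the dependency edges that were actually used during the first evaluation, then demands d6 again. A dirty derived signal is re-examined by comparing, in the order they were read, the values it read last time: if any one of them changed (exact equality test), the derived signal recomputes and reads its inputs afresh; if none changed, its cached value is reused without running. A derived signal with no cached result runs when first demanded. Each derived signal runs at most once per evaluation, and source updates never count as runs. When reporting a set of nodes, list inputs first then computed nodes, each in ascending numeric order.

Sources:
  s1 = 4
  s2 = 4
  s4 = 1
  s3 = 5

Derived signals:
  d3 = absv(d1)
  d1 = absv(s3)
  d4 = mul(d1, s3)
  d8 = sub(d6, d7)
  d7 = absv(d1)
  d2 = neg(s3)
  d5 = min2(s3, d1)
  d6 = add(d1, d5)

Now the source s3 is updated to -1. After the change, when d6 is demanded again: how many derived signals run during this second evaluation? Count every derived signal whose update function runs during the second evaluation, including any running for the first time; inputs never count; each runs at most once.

3 derived signals run: d1, d5, d6.

First demand of the output computes:
  d1 = absv(5) = 5
  d5 = min2(5, 5) = 5
  d6 = add(5, 5) = 10

After the edit, cleaning proceeds:
  d1: a read changed (s3 5->-1) — executes, giving 1.
  d5: a read changed (s3 5->-1; d1 5->1) — executes, giving -1.
  d6: a read changed (d1 5->1; d5 5->-1) — executes, giving 0.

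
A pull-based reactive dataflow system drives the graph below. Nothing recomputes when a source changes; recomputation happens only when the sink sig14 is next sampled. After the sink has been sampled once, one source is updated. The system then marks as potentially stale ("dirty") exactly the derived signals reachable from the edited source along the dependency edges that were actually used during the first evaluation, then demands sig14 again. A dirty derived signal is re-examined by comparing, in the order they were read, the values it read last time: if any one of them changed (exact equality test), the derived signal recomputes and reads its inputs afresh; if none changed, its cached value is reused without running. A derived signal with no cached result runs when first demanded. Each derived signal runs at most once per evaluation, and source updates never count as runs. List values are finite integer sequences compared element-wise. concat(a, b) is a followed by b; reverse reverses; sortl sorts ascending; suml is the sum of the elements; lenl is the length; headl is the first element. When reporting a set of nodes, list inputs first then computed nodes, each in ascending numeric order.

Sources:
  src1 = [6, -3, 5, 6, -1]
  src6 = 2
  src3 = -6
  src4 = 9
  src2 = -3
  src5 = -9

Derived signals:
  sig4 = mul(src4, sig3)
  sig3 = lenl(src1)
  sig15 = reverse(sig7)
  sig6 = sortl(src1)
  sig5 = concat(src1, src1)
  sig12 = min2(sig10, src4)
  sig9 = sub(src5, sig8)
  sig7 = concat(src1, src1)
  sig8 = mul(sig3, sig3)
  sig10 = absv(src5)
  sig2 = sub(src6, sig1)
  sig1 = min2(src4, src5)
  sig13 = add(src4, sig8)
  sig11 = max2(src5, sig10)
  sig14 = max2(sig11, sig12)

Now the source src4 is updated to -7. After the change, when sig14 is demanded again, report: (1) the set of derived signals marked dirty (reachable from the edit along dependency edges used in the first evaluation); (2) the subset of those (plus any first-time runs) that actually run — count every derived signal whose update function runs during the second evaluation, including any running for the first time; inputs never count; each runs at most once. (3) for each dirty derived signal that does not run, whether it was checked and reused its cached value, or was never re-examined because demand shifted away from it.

Marked dirty: sig12, sig14.
Derived signals that run: sig12, sig14 — 2 in total.
Every dirty derived signal ran.

First evaluation (everything demanded from the output):
  sig10 = absv(-9) = 9
  sig11 = max2(-9, 9) = 9
  sig12 = min2(9, 9) = 9
  sig14 = max2(9, 9) = 9

Propagation after the edit:
  sig12: runs — src4 9->-7; result -7.
  sig14: runs — sig12 9->-7; result 9 (same value as before).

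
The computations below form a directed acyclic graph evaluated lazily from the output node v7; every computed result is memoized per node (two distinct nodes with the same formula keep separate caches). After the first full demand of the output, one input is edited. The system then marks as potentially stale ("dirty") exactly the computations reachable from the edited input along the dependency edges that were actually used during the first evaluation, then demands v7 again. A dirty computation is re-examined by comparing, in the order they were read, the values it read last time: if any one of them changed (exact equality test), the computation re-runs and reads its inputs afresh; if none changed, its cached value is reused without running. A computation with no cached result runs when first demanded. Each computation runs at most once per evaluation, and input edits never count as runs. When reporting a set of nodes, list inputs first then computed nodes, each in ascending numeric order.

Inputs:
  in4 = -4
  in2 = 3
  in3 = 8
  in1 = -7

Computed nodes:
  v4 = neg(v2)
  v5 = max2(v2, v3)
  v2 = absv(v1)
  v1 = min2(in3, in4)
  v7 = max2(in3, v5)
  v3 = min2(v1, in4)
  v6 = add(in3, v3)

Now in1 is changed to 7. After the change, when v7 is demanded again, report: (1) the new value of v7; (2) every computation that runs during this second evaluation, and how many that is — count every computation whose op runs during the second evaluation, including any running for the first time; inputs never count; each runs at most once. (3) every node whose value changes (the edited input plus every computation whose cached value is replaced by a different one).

First demand of the output computes:
  v1 = min2(8, -4) = -4
  v2 = absv(-4) = 4
  v3 = min2(-4, -4) = -4
  v5 = max2(4, -4) = 4
  v7 = max2(8, 4) = 8

After the edit, cleaning proceeds:
  no node depends on in1 at all; the second demand re-runs nothing.

Note the shortcut — nothing in the graph depends on in1 at all, so no recomputation happens.

Demanding v7 again yields 8.
0 computations run: none.
The nodes whose values change: in1.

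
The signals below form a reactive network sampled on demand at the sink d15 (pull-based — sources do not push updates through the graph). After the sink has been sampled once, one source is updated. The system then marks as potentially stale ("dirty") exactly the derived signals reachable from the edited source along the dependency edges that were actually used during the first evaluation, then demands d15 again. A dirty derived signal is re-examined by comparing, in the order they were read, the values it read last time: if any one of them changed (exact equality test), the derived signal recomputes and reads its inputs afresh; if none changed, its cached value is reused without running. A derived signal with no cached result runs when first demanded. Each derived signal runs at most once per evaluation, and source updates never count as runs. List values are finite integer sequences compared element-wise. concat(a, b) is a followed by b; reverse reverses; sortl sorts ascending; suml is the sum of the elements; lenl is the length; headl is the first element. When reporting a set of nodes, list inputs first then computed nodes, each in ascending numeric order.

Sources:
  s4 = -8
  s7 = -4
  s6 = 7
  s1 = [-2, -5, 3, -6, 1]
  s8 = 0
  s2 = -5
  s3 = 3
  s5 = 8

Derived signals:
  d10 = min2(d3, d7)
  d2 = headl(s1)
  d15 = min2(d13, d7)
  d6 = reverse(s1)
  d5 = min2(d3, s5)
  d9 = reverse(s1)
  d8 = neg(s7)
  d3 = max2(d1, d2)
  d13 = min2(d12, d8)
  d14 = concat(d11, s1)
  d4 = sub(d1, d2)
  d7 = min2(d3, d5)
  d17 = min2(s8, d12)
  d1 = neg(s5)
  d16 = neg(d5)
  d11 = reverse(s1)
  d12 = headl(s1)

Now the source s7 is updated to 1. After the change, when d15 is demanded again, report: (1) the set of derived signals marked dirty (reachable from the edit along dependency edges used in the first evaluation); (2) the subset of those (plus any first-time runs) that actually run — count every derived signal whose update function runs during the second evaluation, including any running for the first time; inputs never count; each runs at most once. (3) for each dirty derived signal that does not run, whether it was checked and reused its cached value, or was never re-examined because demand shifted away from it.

Dirty set: d8, d13, d15.
Run set: d8, d13 (2 run).
Re-examined without running (cache reused): d15.
The important point: d13 recomputes to an identical value, and the output ends up unchanged.

Initial pass — values computed on the first demand:
  d1 = neg(8) = -8
  d2 = headl([-2, -5, 3, -6, 1]) = -2
  d3 = max2(-8, -2) = -2
  d5 = min2(-2, 8) = -2
  d7 = min2(-2, -2) = -2
  d8 = neg(-4) = 4
  d12 = headl([-2, -5, 3, -6, 1]) = -2
  d13 = min2(-2, 4) = -2
  d15 = min2(-2, -2) = -2

Second demand — change propagation:
  d8: re-runs because s7 -4->1; new result -1.
  d13: re-runs because d8 4->-1; new result -2 (unchanged).
  d15: re-examined; everything it read last time is the same (d13 unchanged, d7 unchanged) — cache -2 kept, no run.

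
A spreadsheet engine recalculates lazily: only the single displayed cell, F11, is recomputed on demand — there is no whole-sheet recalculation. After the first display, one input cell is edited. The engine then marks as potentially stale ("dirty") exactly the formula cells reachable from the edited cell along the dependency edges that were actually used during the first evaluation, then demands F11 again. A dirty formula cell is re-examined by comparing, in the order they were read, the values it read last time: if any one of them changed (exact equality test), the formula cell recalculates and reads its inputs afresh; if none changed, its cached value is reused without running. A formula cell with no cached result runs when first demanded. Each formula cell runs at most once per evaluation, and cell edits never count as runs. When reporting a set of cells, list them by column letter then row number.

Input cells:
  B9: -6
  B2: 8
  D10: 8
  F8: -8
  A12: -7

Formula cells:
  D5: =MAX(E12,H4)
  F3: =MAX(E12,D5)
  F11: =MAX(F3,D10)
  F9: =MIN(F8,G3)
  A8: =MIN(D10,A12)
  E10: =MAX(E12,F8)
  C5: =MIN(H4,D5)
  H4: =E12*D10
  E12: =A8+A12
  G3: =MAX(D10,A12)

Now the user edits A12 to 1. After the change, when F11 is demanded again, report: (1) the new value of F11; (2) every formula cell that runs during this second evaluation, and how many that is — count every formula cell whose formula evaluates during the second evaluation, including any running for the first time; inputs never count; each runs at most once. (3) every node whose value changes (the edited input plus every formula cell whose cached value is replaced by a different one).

First evaluation (everything demanded from the output):
  A8 = MIN(8, -7) = -7
  E12 = -7 + -7 = -14
  H4 = -14 * 8 = -112
  D5 = MAX(-14, -112) = -14
  F3 = MAX(-14, -14) = -14
  F11 = MAX(-14, 8) = 8

Propagation after the edit:
  A8: runs — A12 -7->1; result 1.
  E12: runs — A8 -7->1; A12 -7->1; result 2.
  H4: runs — E12 -14->2; result 16.
  D5: runs — E12 -14->2; H4 -112->16; result 16.
  F3: runs — E12 -14->2; D5 -14->16; result 16.
  F11: runs — F3 -14->16; result 16.

New value of F11: 16.
Formula cells that run: A8, D5, E12, F3, F11, H4 — 6 in total.
Values that change: A8, A12, D5, E12, F3, F11, H4.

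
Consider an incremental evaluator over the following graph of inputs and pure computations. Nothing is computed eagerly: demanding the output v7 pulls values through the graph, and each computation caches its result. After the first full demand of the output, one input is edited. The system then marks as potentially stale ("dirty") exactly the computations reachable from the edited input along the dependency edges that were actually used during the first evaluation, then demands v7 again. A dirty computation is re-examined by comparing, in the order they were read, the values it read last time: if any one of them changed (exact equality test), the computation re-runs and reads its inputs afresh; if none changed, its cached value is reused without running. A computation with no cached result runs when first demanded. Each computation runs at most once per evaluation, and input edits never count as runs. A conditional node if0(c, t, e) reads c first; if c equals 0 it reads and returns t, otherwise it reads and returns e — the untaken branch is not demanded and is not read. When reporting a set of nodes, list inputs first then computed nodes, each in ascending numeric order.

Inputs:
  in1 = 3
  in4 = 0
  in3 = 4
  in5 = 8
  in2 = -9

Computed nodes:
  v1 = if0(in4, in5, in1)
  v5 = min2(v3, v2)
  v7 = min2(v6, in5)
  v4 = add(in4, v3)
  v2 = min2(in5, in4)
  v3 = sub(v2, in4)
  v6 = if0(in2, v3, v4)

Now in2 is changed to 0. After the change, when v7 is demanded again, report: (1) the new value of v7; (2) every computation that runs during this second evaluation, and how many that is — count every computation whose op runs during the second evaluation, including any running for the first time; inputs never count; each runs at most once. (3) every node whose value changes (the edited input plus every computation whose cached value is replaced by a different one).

v7 now evaluates to 0.
Run set: v6 (1 run).
Changed values: in2.
The important point: v6 recomputes to an identical value, and the output ends up unchanged.

Initial pass — values computed on the first demand:
  v2 = min2(8, 0) = 0
  v3 = sub(0, 0) = 0
  v4 = add(0, 0) = 0
  v6 = if0(in2=-9 -> else branch v4) = 0
  v7 = min2(0, 8) = 0

Second demand — change propagation:
  v6: re-runs because in2 -9->0; new result 0 (unchanged).
  v7: re-examined; everything it read last time is the same (v6 unchanged, in5 unchanged) — cache 0 kept, no run.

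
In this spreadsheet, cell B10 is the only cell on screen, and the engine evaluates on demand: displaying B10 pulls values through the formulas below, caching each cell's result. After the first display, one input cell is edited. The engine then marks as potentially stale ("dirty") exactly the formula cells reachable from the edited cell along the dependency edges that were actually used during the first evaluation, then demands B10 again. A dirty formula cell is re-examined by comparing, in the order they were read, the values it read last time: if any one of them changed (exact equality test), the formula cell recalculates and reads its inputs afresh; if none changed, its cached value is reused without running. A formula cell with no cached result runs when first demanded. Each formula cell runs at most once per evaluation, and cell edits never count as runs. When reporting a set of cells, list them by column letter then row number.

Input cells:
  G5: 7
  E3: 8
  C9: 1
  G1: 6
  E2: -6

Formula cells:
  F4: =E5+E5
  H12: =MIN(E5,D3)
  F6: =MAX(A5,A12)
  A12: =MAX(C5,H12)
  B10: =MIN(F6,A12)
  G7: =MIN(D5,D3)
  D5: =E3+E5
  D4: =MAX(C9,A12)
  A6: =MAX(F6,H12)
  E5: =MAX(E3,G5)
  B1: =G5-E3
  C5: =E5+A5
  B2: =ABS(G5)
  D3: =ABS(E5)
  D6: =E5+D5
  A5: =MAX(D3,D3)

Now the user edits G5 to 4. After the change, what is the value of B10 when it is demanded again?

Initial pass — values computed on the first demand:
  E5 = MAX(8, 7) = 8
  D3 = ABS(8) = 8
  A5 = MAX(8, 8) = 8
  C5 = 8 + 8 = 16
  H12 = MIN(8, 8) = 8
  A12 = MAX(16, 8) = 16
  F6 = MAX(8, 16) = 16
  B10 = MIN(16, 16) = 16

Second demand — change propagation:
  E5: re-runs because G5 7->4; new result 8 (unchanged).
  D3: re-examined; everything it read last time is the same (E5 unchanged) — cache 8 kept, no run.
  A5: re-examined; everything it read last time is the same (D3 unchanged, D3 unchanged) — cache 8 kept, no run.
  C5: re-examined; everything it read last time is the same (E5 unchanged, A5 unchanged) — cache 16 kept, no run.
  H12: re-examined; everything it read last time is the same (E5 unchanged, D3 unchanged) — cache 8 kept, no run.
  A12: re-examined; everything it read last time is the same (C5 unchanged, H12 unchanged) — cache 16 kept, no run.
  F6: re-examined; everything it read last time is the same (A5 unchanged, A12 unchanged) — cache 16 kept, no run.
  B10: re-examined; everything it read last time is the same (F6 unchanged, A12 unchanged) — cache 16 kept, no run.

The important point: E5 recomputes to an identical value, and the output ends up unchanged.

B10 now evaluates to 16.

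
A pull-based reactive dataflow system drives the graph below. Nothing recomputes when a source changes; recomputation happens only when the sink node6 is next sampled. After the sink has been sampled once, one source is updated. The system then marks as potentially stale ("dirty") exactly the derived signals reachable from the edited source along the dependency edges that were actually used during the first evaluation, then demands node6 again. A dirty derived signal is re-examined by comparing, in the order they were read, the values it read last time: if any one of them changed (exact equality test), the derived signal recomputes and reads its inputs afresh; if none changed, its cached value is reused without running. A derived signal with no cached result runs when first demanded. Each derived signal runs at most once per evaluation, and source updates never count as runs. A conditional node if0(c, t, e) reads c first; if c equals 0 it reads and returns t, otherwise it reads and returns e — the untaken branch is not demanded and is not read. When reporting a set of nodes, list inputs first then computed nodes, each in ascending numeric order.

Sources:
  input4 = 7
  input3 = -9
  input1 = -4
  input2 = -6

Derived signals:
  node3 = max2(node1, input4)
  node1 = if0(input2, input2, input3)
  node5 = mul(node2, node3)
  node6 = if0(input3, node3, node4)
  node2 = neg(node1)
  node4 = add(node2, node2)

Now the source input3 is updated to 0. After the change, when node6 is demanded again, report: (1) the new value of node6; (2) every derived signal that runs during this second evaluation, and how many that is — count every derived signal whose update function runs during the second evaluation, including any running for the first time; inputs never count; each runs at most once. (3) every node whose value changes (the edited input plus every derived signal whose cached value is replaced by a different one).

New value of node6: 7.
Derived signals that run: node1, node3, node6 — 3 in total.
Values that change: input3, node1, node6.
Key observation: a condition flipped, so demand moved to the other branch — node2, node4 are never re-examined.

First evaluation (everything demanded from the output):
  node1 = if0(input2=-6 -> else branch input3) = -9
  node2 = neg(-9) = 9
  node4 = add(9, 9) = 18
  node6 = if0(input3=-9 -> else branch node4) = 18

Propagation after the edit:
  node1: runs — input3 -9->0; result 0.
  node2: marked dirty but never re-examined — demand shifted away from it.
  node3: demanded for the first time — runs, produces 7.
  node4: marked dirty but never re-examined — demand shifted away from it.
  node6: runs — input3 -9->0; result 7.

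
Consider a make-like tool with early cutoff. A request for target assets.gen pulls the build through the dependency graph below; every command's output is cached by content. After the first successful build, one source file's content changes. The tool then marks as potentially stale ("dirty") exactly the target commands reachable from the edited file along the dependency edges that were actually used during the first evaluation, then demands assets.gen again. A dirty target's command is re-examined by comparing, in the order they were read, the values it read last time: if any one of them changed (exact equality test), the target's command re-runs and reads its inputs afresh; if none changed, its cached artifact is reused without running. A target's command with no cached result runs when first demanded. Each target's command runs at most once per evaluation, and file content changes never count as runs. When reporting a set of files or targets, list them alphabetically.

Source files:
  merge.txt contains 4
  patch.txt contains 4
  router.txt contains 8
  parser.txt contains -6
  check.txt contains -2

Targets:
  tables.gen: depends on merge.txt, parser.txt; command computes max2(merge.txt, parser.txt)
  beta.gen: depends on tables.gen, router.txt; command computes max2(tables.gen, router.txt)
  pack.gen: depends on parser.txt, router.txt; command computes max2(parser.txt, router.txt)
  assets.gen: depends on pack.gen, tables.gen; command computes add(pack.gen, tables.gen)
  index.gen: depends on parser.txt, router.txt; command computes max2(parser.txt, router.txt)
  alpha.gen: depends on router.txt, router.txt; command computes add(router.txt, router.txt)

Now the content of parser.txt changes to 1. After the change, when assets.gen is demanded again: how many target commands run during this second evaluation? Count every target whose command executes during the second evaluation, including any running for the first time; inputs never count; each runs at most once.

2 target commands run: pack.gen, tables.gen.
Note where the cutoff bites: assets.gen is checked, finds nothing changed, and keeps its cache.

First demand of the output computes:
  pack.gen = max2(-6, 8) = 8
  tables.gen = max2(4, -6) = 4
  assets.gen = add(8, 4) = 12

After the edit, cleaning proceeds:
  pack.gen: a read changed (parser.txt -6->1) — executes, giving 8 — identical to its old value.
  tables.gen: a read changed (parser.txt -6->1) — executes, giving 4 — identical to its old value.
  assets.gen: dirty, but its reads are unchanged (pack.gen unchanged, tables.gen unchanged); cached 12 stands.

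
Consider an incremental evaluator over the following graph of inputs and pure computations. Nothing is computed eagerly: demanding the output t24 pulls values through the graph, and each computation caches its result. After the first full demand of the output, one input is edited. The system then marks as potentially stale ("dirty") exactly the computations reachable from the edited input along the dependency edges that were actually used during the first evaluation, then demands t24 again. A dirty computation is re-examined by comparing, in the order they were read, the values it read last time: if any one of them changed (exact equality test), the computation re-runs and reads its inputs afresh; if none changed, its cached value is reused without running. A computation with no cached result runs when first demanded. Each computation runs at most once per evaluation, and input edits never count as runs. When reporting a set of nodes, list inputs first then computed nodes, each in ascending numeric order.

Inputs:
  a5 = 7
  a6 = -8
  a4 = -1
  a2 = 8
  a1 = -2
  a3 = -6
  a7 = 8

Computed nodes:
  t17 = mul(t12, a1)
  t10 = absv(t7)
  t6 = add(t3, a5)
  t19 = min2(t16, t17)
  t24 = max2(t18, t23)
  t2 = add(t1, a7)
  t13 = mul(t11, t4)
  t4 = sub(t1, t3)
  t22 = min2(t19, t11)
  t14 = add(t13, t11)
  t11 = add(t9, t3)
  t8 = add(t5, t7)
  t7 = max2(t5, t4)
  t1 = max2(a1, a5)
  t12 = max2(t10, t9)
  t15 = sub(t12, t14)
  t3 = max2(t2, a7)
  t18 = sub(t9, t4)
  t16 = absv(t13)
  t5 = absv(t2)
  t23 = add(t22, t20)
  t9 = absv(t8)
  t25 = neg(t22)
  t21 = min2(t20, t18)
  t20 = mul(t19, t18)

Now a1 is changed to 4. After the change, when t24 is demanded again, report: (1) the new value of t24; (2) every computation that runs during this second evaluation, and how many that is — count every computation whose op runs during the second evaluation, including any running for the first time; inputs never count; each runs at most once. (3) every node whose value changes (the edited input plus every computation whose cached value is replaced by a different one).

t24 now evaluates to 4605.
Run set: t1, t17, t19, t20, t22, t23, t24 (7 run).
Changed values: a1, t17, t19, t20, t22, t23, t24.
The important point: at t2 every value read last time is unchanged, so the dirty flag clears without a run.

Initial pass — values computed on the first demand:
  t1 = max2(-2, 7) = 7
  t2 = add(7, 8) = 15
  t3 = max2(15, 8) = 15
  t4 = sub(7, 15) = -8
  t5 = absv(15) = 15
  t7 = max2(15, -8) = 15
  t8 = add(15, 15) = 30
  t9 = absv(30) = 30
  t10 = absv(15) = 15
  t11 = add(30, 15) = 45
  t12 = max2(15, 30) = 30
  t13 = mul(45, -8) = -360
  t16 = absv(-360) = 360
  t17 = mul(30, -2) = -60
  t18 = sub(30, -8) = 38
  t19 = min2(360, -60) = -60
  t20 = mul(-60, 38) = -2280
  t22 = min2(-60, 45) = -60
  t23 = add(-60, -2280) = -2340
  t24 = max2(38, -2340) = 38

Second demand — change propagation:
  t1: re-runs because a1 -2->4; new result 7 (unchanged).
  t2: re-examined; everything it read last time is the same (t1 unchanged, a7 unchanged) — cache 15 kept, no run.
  t3: re-examined; everything it read last time is the same (t2 unchanged, a7 unchanged) — cache 15 kept, no run.
  t4: re-examined; everything it read last time is the same (t1 unchanged, t3 unchanged) — cache -8 kept, no run.
  t5: re-examined; everything it read last time is the same (t2 unchanged) — cache 15 kept, no run.
  t7: re-examined; everything it read last time is the same (t5 unchanged, t4 unchanged) — cache 15 kept, no run.
  t8: re-examined; everything it read last time is the same (t5 unchanged, t7 unchanged) — cache 30 kept, no run.
  t9: re-examined; everything it read last time is the same (t8 unchanged) — cache 30 kept, no run.
  t10: re-examined; everything it read last time is the same (t7 unchanged) — cache 15 kept, no run.
  t11: re-examined; everything it read last time is the same (t9 unchanged, t3 unchanged) — cache 45 kept, no run.
  t12: re-examined; everything it read last time is the same (t10 unchanged, t9 unchanged) — cache 30 kept, no run.
  t13: re-examined; everything it read last time is the same (t11 unchanged, t4 unchanged) — cache -360 kept, no run.
  t16: re-examined; everything it read last time is the same (t13 unchanged) — cache 360 kept, no run.
  t17: re-runs because a1 -2->4; new result 120.
  t18: re-examined; everything it read last time is the same (t9 unchanged, t4 unchanged) — cache 38 kept, no run.
  t19: re-runs because t17 -60->120; new result 120.
  t20: re-runs because t19 -60->120; new result 4560.
  t22: re-runs because t19 -60->120; new result 45.
  t23: re-runs because t22 -60->45; t20 -2280->4560; new result 4605.
  t24: re-runs because t23 -2340->4605; new result 4605.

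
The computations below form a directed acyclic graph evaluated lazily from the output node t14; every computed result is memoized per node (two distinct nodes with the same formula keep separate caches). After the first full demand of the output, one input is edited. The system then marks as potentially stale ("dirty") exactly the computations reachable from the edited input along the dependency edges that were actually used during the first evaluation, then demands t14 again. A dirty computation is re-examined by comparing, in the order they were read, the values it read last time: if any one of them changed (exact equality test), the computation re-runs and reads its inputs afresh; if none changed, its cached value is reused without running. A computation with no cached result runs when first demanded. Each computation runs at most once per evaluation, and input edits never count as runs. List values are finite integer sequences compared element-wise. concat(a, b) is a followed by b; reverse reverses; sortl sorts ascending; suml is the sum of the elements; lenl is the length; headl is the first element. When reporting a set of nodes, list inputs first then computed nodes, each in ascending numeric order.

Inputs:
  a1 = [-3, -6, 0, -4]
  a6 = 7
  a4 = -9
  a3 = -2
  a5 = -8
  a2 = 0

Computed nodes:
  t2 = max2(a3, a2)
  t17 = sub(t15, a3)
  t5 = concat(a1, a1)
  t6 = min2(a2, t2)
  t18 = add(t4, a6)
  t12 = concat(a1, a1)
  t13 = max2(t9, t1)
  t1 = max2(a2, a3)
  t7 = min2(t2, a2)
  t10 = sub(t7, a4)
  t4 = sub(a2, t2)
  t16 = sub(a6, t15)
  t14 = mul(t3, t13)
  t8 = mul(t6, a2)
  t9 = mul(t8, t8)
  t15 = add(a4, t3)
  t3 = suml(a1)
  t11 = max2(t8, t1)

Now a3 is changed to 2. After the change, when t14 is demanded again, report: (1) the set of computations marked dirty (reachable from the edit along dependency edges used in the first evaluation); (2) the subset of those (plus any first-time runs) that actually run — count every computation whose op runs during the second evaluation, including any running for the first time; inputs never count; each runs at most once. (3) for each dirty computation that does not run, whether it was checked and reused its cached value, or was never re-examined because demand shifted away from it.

The edit dirties: t1, t2, t6, t8, t9, t13, t14.
5 computations run: t1, t2, t6, t13, t14.
Cache hits after checking: t8, t9.
Note where the cutoff bites: t8 is checked, finds nothing changed, and keeps its cache.

First demand of the output computes:
  t1 = max2(0, -2) = 0
  t2 = max2(-2, 0) = 0
  t3 = suml([-3, -6, 0, -4]) = -13
  t6 = min2(0, 0) = 0
  t8 = mul(0, 0) = 0
  t9 = mul(0, 0) = 0
  t13 = max2(0, 0) = 0
  t14 = mul(-13, 0) = 0

After the edit, cleaning proceeds:
  t1: a read changed (a3 -2->2) — executes, giving 2.
  t2: a read changed (a3 -2->2) — executes, giving 2.
  t6: a read changed (t2 0->2) — executes, giving 0 — identical to its old value.
  t8: dirty, but its reads are unchanged (t6 unchanged, a2 unchanged); cached 0 stands.
  t9: dirty, but its reads are unchanged (t8 unchanged, t8 unchanged); cached 0 stands.
  t13: a read changed (t1 0->2) — executes, giving 2.
  t14: a read changed (t13 0->2) — executes, giving -26.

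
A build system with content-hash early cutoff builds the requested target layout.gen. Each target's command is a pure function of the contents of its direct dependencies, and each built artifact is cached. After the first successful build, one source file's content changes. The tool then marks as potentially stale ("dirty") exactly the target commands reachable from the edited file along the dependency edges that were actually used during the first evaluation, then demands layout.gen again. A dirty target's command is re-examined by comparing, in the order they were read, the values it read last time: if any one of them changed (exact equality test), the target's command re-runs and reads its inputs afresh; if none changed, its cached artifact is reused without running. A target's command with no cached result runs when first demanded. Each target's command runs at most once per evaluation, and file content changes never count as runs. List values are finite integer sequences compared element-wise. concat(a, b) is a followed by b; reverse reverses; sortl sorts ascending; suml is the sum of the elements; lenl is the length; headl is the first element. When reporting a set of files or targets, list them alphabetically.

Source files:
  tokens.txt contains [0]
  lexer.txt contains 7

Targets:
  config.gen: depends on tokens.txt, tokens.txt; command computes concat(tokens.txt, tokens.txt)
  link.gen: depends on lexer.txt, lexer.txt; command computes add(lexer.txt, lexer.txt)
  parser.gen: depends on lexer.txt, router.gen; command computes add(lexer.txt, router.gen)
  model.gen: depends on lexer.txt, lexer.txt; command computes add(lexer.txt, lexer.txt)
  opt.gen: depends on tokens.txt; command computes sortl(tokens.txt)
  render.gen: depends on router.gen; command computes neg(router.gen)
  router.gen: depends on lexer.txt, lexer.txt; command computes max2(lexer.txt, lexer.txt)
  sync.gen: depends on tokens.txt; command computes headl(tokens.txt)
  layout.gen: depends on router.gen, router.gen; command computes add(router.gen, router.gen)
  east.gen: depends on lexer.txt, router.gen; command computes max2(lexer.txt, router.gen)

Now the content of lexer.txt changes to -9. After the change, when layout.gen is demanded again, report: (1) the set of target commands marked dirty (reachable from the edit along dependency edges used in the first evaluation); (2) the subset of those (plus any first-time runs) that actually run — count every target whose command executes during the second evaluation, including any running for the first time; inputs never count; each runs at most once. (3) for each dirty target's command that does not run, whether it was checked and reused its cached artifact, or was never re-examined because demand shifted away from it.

Marked dirty: layout.gen, router.gen.
Target commands that run: layout.gen, router.gen — 2 in total.
Every dirty target's command ran.

First evaluation (everything demanded from the output):
  router.gen = max2(7, 7) = 7
  layout.gen = add(7, 7) = 14

Propagation after the edit:
  router.gen: runs — lexer.txt 7->-9; lexer.txt 7->-9; result -9.
  layout.gen: runs — router.gen 7->-9; router.gen 7->-9; result -18.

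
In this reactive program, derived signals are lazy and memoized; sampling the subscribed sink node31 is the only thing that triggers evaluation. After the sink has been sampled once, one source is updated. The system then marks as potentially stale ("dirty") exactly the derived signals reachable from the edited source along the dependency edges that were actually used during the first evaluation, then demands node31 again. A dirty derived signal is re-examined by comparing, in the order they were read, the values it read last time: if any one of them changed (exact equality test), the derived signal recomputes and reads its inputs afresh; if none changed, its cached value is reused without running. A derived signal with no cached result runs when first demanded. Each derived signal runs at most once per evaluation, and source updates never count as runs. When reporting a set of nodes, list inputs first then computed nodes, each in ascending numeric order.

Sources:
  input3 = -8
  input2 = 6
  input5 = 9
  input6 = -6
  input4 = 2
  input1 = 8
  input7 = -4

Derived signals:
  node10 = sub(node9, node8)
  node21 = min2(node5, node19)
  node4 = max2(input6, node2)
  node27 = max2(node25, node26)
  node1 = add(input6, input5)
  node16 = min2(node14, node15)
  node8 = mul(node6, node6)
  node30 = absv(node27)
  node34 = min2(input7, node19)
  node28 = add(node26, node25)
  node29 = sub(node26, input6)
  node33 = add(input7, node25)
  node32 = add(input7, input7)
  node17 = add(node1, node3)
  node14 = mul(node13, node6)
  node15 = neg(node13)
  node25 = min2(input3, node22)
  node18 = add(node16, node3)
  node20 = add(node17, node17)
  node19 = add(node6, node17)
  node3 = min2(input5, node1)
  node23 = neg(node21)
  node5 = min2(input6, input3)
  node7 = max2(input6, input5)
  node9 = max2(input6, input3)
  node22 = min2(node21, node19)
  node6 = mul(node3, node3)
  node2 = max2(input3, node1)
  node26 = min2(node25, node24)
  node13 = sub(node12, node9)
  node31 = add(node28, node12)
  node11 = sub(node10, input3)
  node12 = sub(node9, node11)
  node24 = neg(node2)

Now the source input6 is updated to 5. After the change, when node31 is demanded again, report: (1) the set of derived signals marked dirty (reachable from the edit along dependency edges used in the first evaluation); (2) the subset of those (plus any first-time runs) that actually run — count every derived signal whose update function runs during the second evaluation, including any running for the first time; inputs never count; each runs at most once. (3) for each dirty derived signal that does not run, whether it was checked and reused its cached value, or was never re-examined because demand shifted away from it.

The edit dirties: node1, node2, node3, node5, node6, node8, node9, node10, node11, node12, node17, node19, node21, node22, node24, node25, node26, node28, node31.
18 derived signals run: node1, node2, node3, node5, node6, node8, node9, node10, node11, node12, node17, node19, node21, node22, node24, node26, node28, node31.
Cache hits after checking: node25.
Note where the cutoff bites: node25 is checked, finds nothing changed, and keeps its cache.

First demand of the output computes:
  node1 = add(-6, 9) = 3
  node2 = max2(-8, 3) = 3
  node3 = min2(9, 3) = 3
  node5 = min2(-6, -8) = -8
  node6 = mul(3, 3) = 9
  node8 = mul(9, 9) = 81
  node9 = max2(-6, -8) = -6
  node10 = sub(-6, 81) = -87
  node11 = sub(-87, -8) = -79
  node12 = sub(-6, -79) = 73
  node17 = add(3, 3) = 6
  node19 = add(9, 6) = 15
  node21 = min2(-8, 15) = -8
  node22 = min2(-8, 15) = -8
  node24 = neg(3) = -3
  node25 = min2(-8, -8) = -8
  node26 = min2(-8, -3) = -8
  node28 = add(-8, -8) = -16
  node31 = add(-16, 73) = 57

After the edit, cleaning proceeds:
  node1: a read changed (input6 -6->5) — executes, giving 14.
  node2: a read changed (node1 3->14) — executes, giving 14.
  node3: a read changed (node1 3->14) — executes, giving 9.
  node5: a read changed (input6 -6->5) — executes, giving -8 — identical to its old value.
  node6: a read changed (node3 3->9; node3 3->9) — executes, giving 81.
  node8: a read changed (node6 9->81; node6 9->81) — executes, giving 6561.
  node9: a read changed (input6 -6->5) — executes, giving 5.
  node10: a read changed (node9 -6->5; node8 81->6561) — executes, giving -6556.
  node11: a read changed (node10 -87->-6556) — executes, giving -6548.
  node12: a read changed (node9 -6->5; node11 -79->-6548) — executes, giving 6553.
  node17: a read changed (node1 3->14; node3 3->9) — executes, giving 23.
  node19: a read changed (node6 9->81; node17 6->23) — executes, giving 104.
  node21: a read changed (node19 15->104) — executes, giving -8 — identical to its old value.
  node22: a read changed (node19 15->104) — executes, giving -8 — identical to its old value.
  node24: a read changed (node2 3->14) — executes, giving -14.
  node25: dirty, but its reads are unchanged (input3 unchanged, node22 unchanged); cached -8 stands.
  node26: a read changed (node24 -3->-14) — executes, giving -14.
  node28: a read changed (node26 -8->-14) — executes, giving -22.
  node31: a read changed (node28 -16->-22; node12 73->6553) — executes, giving 6531.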